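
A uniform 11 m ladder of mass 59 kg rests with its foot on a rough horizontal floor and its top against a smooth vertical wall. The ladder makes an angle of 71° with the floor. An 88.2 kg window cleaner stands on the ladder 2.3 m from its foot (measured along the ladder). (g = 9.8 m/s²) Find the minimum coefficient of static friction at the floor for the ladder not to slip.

μ_min ≈ 0.112

ΣF_y = 0: N_floor = 59×9.8 + 88.2×9.8 = 1442.6 N.
Torques about the foot: N_wall · 11 sin 71° = 59×9.8×5.5 cos 71° + 88.2×9.8×2.3 cos 71° → N_wall = 161.78 N.
ΣF_x = 0: f_floor = N_wall = 161.78 N.
μ_min = f_floor / N_floor = 161.78 / 1442.6 = 0.1121.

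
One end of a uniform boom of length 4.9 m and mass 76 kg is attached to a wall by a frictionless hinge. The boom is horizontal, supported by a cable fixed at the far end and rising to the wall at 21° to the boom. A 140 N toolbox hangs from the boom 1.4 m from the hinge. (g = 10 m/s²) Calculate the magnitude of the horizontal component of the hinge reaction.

Take torques about the hinge: T sin 21° · 4.9 = 76×10×2.45 + 140×1.4 = 2058 N·m.
So T = 2058 / (0.3584 × 4.9) = 1172 N.
ΣF_x = 0: H_x = T cos 21° = 1094.1 N.

H_x ≈ 1090 N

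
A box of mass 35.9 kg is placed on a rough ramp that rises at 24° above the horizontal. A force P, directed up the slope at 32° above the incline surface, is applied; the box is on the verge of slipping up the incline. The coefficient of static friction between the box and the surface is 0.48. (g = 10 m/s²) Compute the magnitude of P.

On the verge of sliding up the incline, friction equals μN and acts down the slope.
Perpendicular: N + P sin 32° = W cos 24° = 328 N.
Along incline: P cos 32° = W sin 24° + μN  with W sin 24° = 146 N.
Solving the pair for P and N: P = 275.3 N, N = 182.1 N (and f = μN = 87.41 N).

P ≈ 275 N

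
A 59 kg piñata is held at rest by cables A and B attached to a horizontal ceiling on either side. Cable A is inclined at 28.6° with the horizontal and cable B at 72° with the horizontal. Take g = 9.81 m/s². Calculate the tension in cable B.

Weight W = 59 × 9.81 = 578.8 N acts straight down.
Horizontal: T_A cos 28.6° = T_B cos 72°  →  T_A = 0.352 T_B.
Vertical: T_A sin 28.6° + T_B sin 72° = 578.8.
Substituting the horizontal relation into the vertical equation gives 1.12 T_B = 578.8, so T_B = 517 N.

T_B ≈ 517 N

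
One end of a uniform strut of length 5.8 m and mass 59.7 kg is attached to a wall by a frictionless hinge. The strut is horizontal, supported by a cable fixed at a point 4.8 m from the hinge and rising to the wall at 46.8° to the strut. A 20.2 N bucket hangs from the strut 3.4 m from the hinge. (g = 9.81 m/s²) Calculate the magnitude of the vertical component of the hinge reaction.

Take torques about the hinge: T sin 46.8° · 4.8 = 59.7×9.81×2.9 + 20.2×3.4 = 1767.1 N·m.
So T = 1767.1 / (0.7290 × 4.8) = 505.02 N.
ΣF_y = 0: H_y = (59.7×9.81 + 20.2) − T sin 46.8° = 605.86 − 368.14 = 237.71 N.

|H_y| ≈ 238 N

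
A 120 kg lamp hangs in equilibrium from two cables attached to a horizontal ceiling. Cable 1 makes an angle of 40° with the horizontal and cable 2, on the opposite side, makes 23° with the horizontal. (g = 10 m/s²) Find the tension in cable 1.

T_1 ≈ 1240 N

Weight W = 120 × 10 = 1200 N acts straight down.
Horizontal: T_1 cos 40° = T_2 cos 23°  →  T_2 = 0.8322 T_1.
Vertical: T_1 sin 40° + T_2 sin 23° = 1200.
Substituting the horizontal relation into the vertical equation gives 0.968 T_1 = 1200, so T_1 = 1240 N.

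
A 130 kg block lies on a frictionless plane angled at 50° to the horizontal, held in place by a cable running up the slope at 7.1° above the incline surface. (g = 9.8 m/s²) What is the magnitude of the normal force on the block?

N ≈ 697 N

Take axes along and perpendicular to the incline. Weight components: W sin 50° = 975.9 N down-slope, W cos 50° = 818.9 N into the surface.
Along incline: T cos 7.1° = W sin 50° → T = 983.5 N.
Perpendicular: N = W cos 50° − T sin 7.1° = 697.4 N.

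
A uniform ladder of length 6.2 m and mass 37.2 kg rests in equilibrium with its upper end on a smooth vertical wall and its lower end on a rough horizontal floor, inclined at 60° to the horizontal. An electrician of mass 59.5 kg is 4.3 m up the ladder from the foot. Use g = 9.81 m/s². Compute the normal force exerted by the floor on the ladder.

ΣF_y = 0: N_floor = 37.2×9.81 + 59.5×9.81 = 948.63 N.

N_floor ≈ 949 N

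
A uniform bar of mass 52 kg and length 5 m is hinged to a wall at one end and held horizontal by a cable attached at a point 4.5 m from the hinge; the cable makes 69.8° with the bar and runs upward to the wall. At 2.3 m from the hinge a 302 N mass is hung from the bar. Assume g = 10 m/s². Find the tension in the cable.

T ≈ 472 N

Take torques about the hinge: T sin 69.8° · 4.5 = 52×10×2.5 + 302×2.3 = 1994.6 N·m.
So T = 1994.6 / (0.9385 × 4.5) = 472.29 N.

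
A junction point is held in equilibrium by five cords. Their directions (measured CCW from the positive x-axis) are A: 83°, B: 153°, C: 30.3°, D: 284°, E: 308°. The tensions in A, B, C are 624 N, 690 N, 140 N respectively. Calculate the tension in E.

T_E ≈ 400 N

Resolve: ΣF_x = 624 cos 83° + 690 cos 153° + 140 cos 30.3° + T_D cos 284° + T_E cos 308° = 0.
        ΣF_y = 624 sin 83° + 690 sin 153° + 140 sin 30.3° + T_D sin 284° + T_E sin 308° = 0.
The known terms sum to (-417.9, 1003) N, so 0.2419 T_D + 0.6157 T_E = 417.9 and -0.9703 T_D − 0.7880 T_E = -1003.
Solving simultaneously: T_D = 709 N, T_E = 400.1 N.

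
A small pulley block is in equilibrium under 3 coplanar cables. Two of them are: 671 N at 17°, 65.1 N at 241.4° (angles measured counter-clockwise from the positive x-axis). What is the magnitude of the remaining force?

Sum the known components: ΣF_x = 610.5 N, ΣF_y = 139 N.
For equilibrium the remaining force must supply (−ΣF_x, −ΣF_y) = (-610.5, -139) N.
Magnitude = √((-610.5)² + (-139)²) = 626.1 N; direction = atan2(-139, -610.5) = 192.8°.

F ≈ 626 N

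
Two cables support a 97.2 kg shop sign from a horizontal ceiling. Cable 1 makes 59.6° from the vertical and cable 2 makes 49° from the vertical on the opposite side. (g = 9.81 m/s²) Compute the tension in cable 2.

T_2 ≈ 868 N

Angles from the horizontal: cable 1 is 90° − 59.6° = 30.4°, cable 2 is 90° − 49° = 41°.
Weight W = 97.2 × 9.81 = 953.5 N acts straight down.
Horizontal: T_1 cos 30.4° = T_2 cos 41°  →  T_1 = 0.875 T_2.
Vertical: T_1 sin 30.4° + T_2 sin 41° = 953.5.
Substituting the horizontal relation into the vertical equation gives 1.099 T_2 = 953.5, so T_2 = 867.8 N.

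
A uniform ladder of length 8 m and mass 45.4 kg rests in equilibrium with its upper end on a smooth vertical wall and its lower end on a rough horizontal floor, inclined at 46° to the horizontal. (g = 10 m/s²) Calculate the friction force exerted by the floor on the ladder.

Torques about the foot: N_wall · 8 sin 46° = 45.4×10×4 cos 46° → N_wall = 219.21 N.
ΣF_x = 0: f_floor = N_wall = 219.21 N.

f ≈ 219 N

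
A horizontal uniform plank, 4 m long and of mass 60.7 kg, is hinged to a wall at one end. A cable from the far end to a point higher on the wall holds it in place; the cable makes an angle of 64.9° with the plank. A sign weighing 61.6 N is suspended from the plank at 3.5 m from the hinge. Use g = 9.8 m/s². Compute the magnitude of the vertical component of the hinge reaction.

|H_y| ≈ 305 N

Take torques about the hinge: T sin 64.9° · 4 = 60.7×9.8×2 + 61.6×3.5 = 1405.3 N·m.
So T = 1405.3 / (0.9056 × 4) = 387.97 N.
ΣF_y = 0: H_y = (60.7×9.8 + 61.6) − T sin 64.9° = 656.46 − 351.33 = 305.13 N.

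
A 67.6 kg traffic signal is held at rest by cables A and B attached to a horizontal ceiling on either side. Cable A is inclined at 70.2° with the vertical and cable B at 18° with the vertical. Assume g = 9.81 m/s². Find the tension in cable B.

T_B ≈ 624 N

Angles from the horizontal: cable A is 90° − 70.2° = 19.8°, cable B is 90° − 18° = 72°.
Weight W = 67.6 × 9.81 = 663.2 N acts straight down.
Horizontal: T_A cos 19.8° = T_B cos 72°  →  T_A = 0.3284 T_B.
Vertical: T_A sin 19.8° + T_B sin 72° = 663.2.
Substituting the horizontal relation into the vertical equation gives 1.062 T_B = 663.2, so T_B = 624.3 N.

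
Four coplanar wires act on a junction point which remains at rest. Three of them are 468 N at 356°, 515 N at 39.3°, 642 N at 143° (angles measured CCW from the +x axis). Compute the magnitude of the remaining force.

F ≈ 766 N

Sum the known components: ΣF_x = 352.7 N, ΣF_y = 679.9 N.
For equilibrium the remaining force must supply (−ΣF_x, −ΣF_y) = (-352.7, -679.9) N.
Magnitude = √((-352.7)² + (-679.9)²) = 765.9 N; direction = atan2(-679.9, -352.7) = 242.6°.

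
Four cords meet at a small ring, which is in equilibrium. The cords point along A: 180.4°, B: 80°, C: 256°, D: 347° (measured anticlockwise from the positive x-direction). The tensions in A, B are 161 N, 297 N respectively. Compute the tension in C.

Resolve: ΣF_x = 161 cos 180.4° + 297 cos 80° + T_C cos 256° + T_D cos 347° = 0.
        ΣF_y = 161 sin 180.4° + 297 sin 80° + T_C sin 256° + T_D sin 347° = 0.
The known terms sum to (-109.4, 291.4) N, so -0.2419 T_C + 0.9744 T_D = 109.4 and -0.9703 T_C − 0.2250 T_D = -291.4.
Solving simultaneously: T_C = 259.3 N, T_D = 176.7 N.

T_C ≈ 259 N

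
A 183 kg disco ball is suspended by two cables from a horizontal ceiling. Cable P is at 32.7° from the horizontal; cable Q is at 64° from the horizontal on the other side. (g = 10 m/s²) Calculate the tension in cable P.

T_P ≈ 808 N

Weight W = 183 × 10 = 1830 N acts straight down.
Horizontal: T_P cos 32.7° = T_Q cos 64°  →  T_Q = 1.92 T_P.
Vertical: T_P sin 32.7° + T_Q sin 64° = 1830.
Substituting the horizontal relation into the vertical equation gives 2.266 T_P = 1830, so T_P = 807.7 N.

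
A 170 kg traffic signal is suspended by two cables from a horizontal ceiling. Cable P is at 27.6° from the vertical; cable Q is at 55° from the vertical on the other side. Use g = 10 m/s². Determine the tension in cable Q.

Angles from the horizontal: cable P is 90° − 27.6° = 62.4°, cable Q is 90° − 55° = 35°.
Weight W = 170 × 10 = 1700 N acts straight down.
Horizontal: T_P cos 62.4° = T_Q cos 35°  →  T_P = 1.768 T_Q.
Vertical: T_P sin 62.4° + T_Q sin 35° = 1700.
Substituting the horizontal relation into the vertical equation gives 2.14 T_Q = 1700, so T_Q = 794.2 N.

T_Q ≈ 794 N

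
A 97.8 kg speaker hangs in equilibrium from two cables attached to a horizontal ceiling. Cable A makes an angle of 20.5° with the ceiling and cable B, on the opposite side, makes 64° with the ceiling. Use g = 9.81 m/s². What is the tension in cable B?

Weight W = 97.8 × 9.81 = 959.4 N acts straight down.
Horizontal: T_A cos 20.5° = T_B cos 64°  →  T_A = 0.468 T_B.
Vertical: T_A sin 20.5° + T_B sin 64° = 959.4.
Substituting the horizontal relation into the vertical equation gives 1.063 T_B = 959.4, so T_B = 902.8 N.

T_B ≈ 903 N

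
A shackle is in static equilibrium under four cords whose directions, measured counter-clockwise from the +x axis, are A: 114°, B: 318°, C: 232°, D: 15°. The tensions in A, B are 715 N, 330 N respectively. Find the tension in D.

T_D ≈ 502 N

Resolve: ΣF_x = 715 cos 114° + 330 cos 318° + T_C cos 232° + T_D cos 15° = 0.
        ΣF_y = 715 sin 114° + 330 sin 318° + T_C sin 232° + T_D sin 15° = 0.
The known terms sum to (-45.58, 432.4) N, so -0.6157 T_C + 0.9659 T_D = 45.58 and -0.7880 T_C + 0.2588 T_D = -432.4.
Solving simultaneously: T_C = 713.6 N, T_D = 502 N.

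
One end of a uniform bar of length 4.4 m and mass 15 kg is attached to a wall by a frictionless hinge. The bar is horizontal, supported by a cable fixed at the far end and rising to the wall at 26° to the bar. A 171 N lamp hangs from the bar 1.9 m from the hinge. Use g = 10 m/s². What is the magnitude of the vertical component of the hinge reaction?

|H_y| ≈ 172 N

Take torques about the hinge: T sin 26° · 4.4 = 15×10×2.2 + 171×1.9 = 654.9 N·m.
So T = 654.9 / (0.4384 × 4.4) = 339.53 N.
ΣF_y = 0: H_y = (15×10 + 171) − T sin 26° = 321 − 148.84 = 172.16 N.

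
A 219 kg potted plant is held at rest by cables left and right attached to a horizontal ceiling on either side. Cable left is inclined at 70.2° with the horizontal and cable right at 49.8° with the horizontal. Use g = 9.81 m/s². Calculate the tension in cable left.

T_left ≈ 1600 N

Weight W = 219 × 9.81 = 2148 N acts straight down.
Horizontal: T_left cos 70.2° = T_right cos 49.8°  →  T_right = 0.5248 T_left.
Vertical: T_left sin 70.2° + T_right sin 49.8° = 2148.
Substituting the horizontal relation into the vertical equation gives 1.342 T_left = 2148, so T_left = 1601 N.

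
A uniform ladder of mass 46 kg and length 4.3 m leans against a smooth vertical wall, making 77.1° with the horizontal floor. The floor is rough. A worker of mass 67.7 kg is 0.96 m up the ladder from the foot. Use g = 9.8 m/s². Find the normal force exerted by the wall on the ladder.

N_wall ≈ 85.5 N

Torques about the foot: N_wall · 4.3 sin 77.1° = 46×9.8×2.15 cos 77.1° + 67.7×9.8×0.96 cos 77.1° → N_wall = 85.548 N.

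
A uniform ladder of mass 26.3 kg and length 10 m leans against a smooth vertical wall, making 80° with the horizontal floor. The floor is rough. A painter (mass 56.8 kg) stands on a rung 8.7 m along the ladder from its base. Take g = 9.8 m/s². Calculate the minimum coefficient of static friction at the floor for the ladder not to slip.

μ_min ≈ 0.133

ΣF_y = 0: N_floor = 26.3×9.8 + 56.8×9.8 = 814.38 N.
Torques about the foot: N_wall · 10 sin 80° = 26.3×9.8×5 cos 80° + 56.8×9.8×8.7 cos 80° → N_wall = 108.11 N.
ΣF_x = 0: f_floor = N_wall = 108.11 N.
μ_min = f_floor / N_floor = 108.11 / 814.38 = 0.1328.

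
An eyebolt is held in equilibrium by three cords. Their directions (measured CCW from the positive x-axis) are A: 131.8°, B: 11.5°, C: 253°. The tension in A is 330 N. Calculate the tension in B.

Resolve: ΣF_x = 330 cos 131.8° + T_B cos 11.5° + T_C cos 253° = 0.
        ΣF_y = 330 sin 131.8° + T_B sin 11.5° + T_C sin 253° = 0.
The known terms sum to (-220, 246) N, so 0.9799 T_B − 0.2924 T_C = 220 and 0.1994 T_B − 0.9563 T_C = -246.
Solving simultaneously: T_B = 321.2 N, T_C = 324.2 N.

T_B ≈ 321 N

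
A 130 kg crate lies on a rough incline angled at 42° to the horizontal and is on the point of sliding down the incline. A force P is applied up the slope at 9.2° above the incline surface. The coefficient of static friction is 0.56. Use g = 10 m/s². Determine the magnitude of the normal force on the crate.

On the verge of sliding down the incline, friction equals μN and acts up the slope.
Perpendicular: N + P sin 9.2° = W cos 42° = 966.1 N.
Along incline: P cos 9.2° + μN = W sin 42° with W sin 42° = 869.9 N.
Solving the pair for P and N: P = 366.4 N, N = 907.5 N (and f = μN = 508.2 N).

N ≈ 908 N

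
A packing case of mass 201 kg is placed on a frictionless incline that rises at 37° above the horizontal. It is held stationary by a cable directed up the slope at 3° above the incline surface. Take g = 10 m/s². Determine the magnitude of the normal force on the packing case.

N ≈ 1540 N

Take axes along and perpendicular to the incline. Weight components: W sin 37° = 1210 N down-slope, W cos 37° = 1605 N into the surface.
Along incline: T cos 3° = W sin 37° → T = 1211 N.
Perpendicular: N = W cos 37° − T sin 3° = 1542 N.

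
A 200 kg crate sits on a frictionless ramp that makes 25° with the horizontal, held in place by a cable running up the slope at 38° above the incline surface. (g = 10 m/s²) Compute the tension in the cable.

Take axes along and perpendicular to the incline. Weight components: W sin 25° = 845.2 N down-slope, W cos 25° = 1813 N into the surface.
Along incline: T cos 38° = W sin 25° → T = 1073 N.
Perpendicular: N = W cos 25° − T sin 38° = 1152 N.

T ≈ 1070 N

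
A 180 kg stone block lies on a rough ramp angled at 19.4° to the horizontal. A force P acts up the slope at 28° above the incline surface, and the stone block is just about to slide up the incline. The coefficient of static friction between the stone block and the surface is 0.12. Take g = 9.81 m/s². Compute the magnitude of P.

P ≈ 837 N

On the verge of sliding up the incline, friction equals μN and acts down the slope.
Perpendicular: N + P sin 28° = W cos 19.4° = 1666 N.
Along incline: P cos 28° = W sin 19.4° + μN  with W sin 19.4° = 586.5 N.
Solving the pair for P and N: P = 837.2 N, N = 1272 N (and f = μN = 152.7 N).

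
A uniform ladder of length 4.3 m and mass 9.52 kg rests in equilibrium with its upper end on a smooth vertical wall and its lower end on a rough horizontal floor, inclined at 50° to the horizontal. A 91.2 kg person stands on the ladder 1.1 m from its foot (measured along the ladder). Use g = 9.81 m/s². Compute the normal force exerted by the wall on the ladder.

Torques about the foot: N_wall · 4.3 sin 50° = 9.52×9.81×2.15 cos 50° + 91.2×9.81×1.1 cos 50° → N_wall = 231.23 N.

N_wall ≈ 231 N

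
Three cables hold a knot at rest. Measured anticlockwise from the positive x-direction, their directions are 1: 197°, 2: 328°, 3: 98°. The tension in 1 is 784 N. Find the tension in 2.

T_2 ≈ 1010 N

Resolve: ΣF_x = 784 cos 197° + T_2 cos 328° + T_3 cos 98° = 0.
        ΣF_y = 784 sin 197° + T_2 sin 328° + T_3 sin 98° = 0.
The known terms sum to (-749.7, -229.2) N, so 0.8480 T_2 − 0.1392 T_3 = 749.7 and -0.5299 T_2 + 0.9903 T_3 = 229.2.
Solving simultaneously: T_2 = 1011 N, T_3 = 772.4 N.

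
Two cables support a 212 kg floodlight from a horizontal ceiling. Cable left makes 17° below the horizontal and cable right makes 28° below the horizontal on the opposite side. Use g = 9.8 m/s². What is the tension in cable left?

T_left ≈ 2590 N

Weight W = 212 × 9.8 = 2078 N acts straight down.
Horizontal: T_left cos 17° = T_right cos 28°  →  T_right = 1.083 T_left.
Vertical: T_left sin 17° + T_right sin 28° = 2078.
Substituting the horizontal relation into the vertical equation gives 0.8008 T_left = 2078, so T_left = 2594 N.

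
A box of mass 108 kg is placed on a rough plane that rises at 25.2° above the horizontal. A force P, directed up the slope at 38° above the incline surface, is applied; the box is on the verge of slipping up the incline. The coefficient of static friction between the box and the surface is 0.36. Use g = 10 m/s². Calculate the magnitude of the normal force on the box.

N ≈ 482 N

On the verge of sliding up the incline, friction equals μN and acts down the slope.
Perpendicular: N + P sin 38° = W cos 25.2° = 977.2 N.
Along incline: P cos 38° = W sin 25.2° + μN  with W sin 25.2° = 459.8 N.
Solving the pair for P and N: P = 803.9 N, N = 482.3 N (and f = μN = 173.6 N).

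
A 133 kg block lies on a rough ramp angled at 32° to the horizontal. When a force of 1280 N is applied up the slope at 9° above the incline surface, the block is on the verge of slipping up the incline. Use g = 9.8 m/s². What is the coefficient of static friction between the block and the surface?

On the verge of sliding up the incline, friction is at its maximum μN and acts down the slope.
Perpendicular to incline: N = W cos 32° − P sin 9° = 1105 − 200.2 = 905.1 N.
Along incline: P cos 9° − μN = W sin 32° → μ = −(W sin 32° − P cos 9°) / N = 0.6337.

μ ≈ 0.634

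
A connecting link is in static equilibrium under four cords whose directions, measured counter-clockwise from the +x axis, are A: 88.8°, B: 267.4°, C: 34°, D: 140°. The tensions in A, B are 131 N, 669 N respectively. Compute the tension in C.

Resolve: ΣF_x = 131 cos 88.8° + 669 cos 267.4° + T_C cos 34° + T_D cos 140° = 0.
        ΣF_y = 131 sin 88.8° + 669 sin 267.4° + T_C sin 34° + T_D sin 140° = 0.
The known terms sum to (-27.6, -537.3) N, so 0.8290 T_C − 0.7660 T_D = 27.6 and 0.5592 T_C + 0.6428 T_D = 537.3.
Solving simultaneously: T_C = 446.7 N, T_D = 447.4 N.

T_C ≈ 447 N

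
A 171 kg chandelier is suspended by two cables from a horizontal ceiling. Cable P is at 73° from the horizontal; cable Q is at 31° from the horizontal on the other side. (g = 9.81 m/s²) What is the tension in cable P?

T_P ≈ 1480 N

Weight W = 171 × 9.81 = 1678 N acts straight down.
Horizontal: T_P cos 73° = T_Q cos 31°  →  T_Q = 0.3411 T_P.
Vertical: T_P sin 73° + T_Q sin 31° = 1678.
Substituting the horizontal relation into the vertical equation gives 1.132 T_P = 1678, so T_P = 1482 N.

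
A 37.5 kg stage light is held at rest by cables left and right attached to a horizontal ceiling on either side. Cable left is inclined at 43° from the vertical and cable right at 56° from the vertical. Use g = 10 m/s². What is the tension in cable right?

Angles from the horizontal: cable left is 90° − 43° = 47°, cable right is 90° − 56° = 34°.
Weight W = 37.5 × 10 = 375 N acts straight down.
Horizontal: T_left cos 47° = T_right cos 34°  →  T_left = 1.216 T_right.
Vertical: T_left sin 47° + T_right sin 34° = 375.
Substituting the horizontal relation into the vertical equation gives 1.448 T_right = 375, so T_right = 258.9 N.

T_right ≈ 259 N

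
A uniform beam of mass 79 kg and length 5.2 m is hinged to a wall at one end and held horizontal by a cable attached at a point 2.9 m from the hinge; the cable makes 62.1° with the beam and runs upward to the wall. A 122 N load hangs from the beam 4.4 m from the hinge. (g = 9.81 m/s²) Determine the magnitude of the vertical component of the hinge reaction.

|H_y| ≈ 17.1 N

Take torques about the hinge: T sin 62.1° · 2.9 = 79×9.81×2.6 + 122×4.4 = 2551.8 N·m.
So T = 2551.8 / (0.8838 × 2.9) = 995.65 N.
ΣF_y = 0: H_y = (79×9.81 + 122) − T sin 62.1° = 896.99 − 879.92 = 17.068 N.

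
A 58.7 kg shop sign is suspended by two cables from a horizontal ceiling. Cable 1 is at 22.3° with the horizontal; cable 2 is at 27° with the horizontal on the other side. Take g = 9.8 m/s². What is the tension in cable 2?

Weight W = 58.7 × 9.8 = 575.3 N acts straight down.
Horizontal: T_1 cos 22.3° = T_2 cos 27°  →  T_1 = 0.963 T_2.
Vertical: T_1 sin 22.3° + T_2 sin 27° = 575.3.
Substituting the horizontal relation into the vertical equation gives 0.8194 T_2 = 575.3, so T_2 = 702 N.

T_2 ≈ 702 N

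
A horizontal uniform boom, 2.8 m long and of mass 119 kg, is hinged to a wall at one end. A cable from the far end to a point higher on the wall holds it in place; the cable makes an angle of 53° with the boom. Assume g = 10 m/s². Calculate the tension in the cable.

Take torques about the hinge: T sin 53° · 2.8 = 119×10×1.4 = 1666 N·m.
So T = 1666 / (0.7986 × 2.8) = 745.02 N.

T ≈ 745 N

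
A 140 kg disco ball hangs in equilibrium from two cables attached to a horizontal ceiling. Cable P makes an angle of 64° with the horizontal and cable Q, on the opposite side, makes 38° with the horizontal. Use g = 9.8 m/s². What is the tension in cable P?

Weight W = 140 × 9.8 = 1372 N acts straight down.
Horizontal: T_P cos 64° = T_Q cos 38°  →  T_Q = 0.5563 T_P.
Vertical: T_P sin 64° + T_Q sin 38° = 1372.
Substituting the horizontal relation into the vertical equation gives 1.241 T_P = 1372, so T_P = 1105 N.

T_P ≈ 1110 N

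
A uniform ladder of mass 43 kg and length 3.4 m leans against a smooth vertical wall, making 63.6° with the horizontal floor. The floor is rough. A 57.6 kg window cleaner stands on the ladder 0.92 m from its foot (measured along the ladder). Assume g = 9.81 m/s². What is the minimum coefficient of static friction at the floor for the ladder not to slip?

ΣF_y = 0: N_floor = 43×9.81 + 57.6×9.81 = 986.89 N.
Torques about the foot: N_wall · 3.4 sin 63.6° = 43×9.81×1.7 cos 63.6° + 57.6×9.81×0.92 cos 63.6° → N_wall = 180.6 N.
ΣF_x = 0: f_floor = N_wall = 180.6 N.
μ_min = f_floor / N_floor = 180.6 / 986.89 = 0.183.

μ_min ≈ 0.183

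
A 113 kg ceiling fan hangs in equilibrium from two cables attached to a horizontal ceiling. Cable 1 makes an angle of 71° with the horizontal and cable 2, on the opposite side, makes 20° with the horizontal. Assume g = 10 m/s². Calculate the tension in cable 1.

T_1 ≈ 1060 N

Weight W = 113 × 10 = 1130 N acts straight down.
Horizontal: T_1 cos 71° = T_2 cos 20°  →  T_2 = 0.3465 T_1.
Vertical: T_1 sin 71° + T_2 sin 20° = 1130.
Substituting the horizontal relation into the vertical equation gives 1.064 T_1 = 1130, so T_1 = 1062 N.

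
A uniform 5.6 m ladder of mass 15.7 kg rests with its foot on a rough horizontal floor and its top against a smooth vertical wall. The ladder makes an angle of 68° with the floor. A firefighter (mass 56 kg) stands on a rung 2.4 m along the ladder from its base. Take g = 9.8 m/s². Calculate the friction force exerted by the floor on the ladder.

Torques about the foot: N_wall · 5.6 sin 68° = 15.7×9.8×2.8 cos 68° + 56×9.8×2.4 cos 68° → N_wall = 126.11 N.
ΣF_x = 0: f_floor = N_wall = 126.11 N.

f ≈ 126 N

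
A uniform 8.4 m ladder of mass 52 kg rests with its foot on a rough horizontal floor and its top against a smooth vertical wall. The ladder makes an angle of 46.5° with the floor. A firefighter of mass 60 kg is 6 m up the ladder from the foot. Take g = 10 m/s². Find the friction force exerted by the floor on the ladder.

Torques about the foot: N_wall · 8.4 sin 46.5° = 52×10×4.2 cos 46.5° + 60×10×6 cos 46.5° → N_wall = 653.43 N.
ΣF_x = 0: f_floor = N_wall = 653.43 N.

f ≈ 653 N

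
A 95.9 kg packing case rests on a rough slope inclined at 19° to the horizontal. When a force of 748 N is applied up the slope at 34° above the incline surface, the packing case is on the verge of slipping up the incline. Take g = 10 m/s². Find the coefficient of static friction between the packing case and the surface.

μ ≈ 0.630

On the verge of sliding up the incline, friction is at its maximum μN and acts down the slope.
Perpendicular to incline: N = W cos 19° − P sin 34° = 906.8 − 418.3 = 488.5 N.
Along incline: P cos 34° − μN = W sin 19° → μ = −(W sin 19° − P cos 34°) / N = 0.6303.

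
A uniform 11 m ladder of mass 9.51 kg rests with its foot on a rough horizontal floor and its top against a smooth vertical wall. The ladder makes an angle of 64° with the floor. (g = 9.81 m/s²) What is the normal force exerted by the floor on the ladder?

N_floor ≈ 93.3 N

ΣF_y = 0: N_floor = 9.51×9.81 = 93.293 N.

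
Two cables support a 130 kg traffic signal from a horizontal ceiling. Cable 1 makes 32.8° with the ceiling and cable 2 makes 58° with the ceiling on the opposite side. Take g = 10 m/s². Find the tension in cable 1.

Weight W = 130 × 10 = 1300 N acts straight down.
Horizontal: T_1 cos 32.8° = T_2 cos 58°  →  T_2 = 1.586 T_1.
Vertical: T_1 sin 32.8° + T_2 sin 58° = 1300.
Substituting the horizontal relation into the vertical equation gives 1.887 T_1 = 1300, so T_1 = 689 N.

T_1 ≈ 689 N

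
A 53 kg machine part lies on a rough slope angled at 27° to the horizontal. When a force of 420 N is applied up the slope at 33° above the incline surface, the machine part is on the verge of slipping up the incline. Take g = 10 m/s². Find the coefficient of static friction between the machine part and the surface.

On the verge of sliding up the incline, friction is at its maximum μN and acts down the slope.
Perpendicular to incline: N = W cos 27° − P sin 33° = 472.2 − 228.7 = 243.5 N.
Along incline: P cos 33° − μN = W sin 27° → μ = −(W sin 27° − P cos 33°) / N = 0.4585.

μ ≈ 0.458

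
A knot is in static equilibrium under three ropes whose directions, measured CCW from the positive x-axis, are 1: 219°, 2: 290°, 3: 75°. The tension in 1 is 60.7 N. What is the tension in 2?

T_2 ≈ 62.2 N

Resolve: ΣF_x = 60.7 cos 219° + T_2 cos 290° + T_3 cos 75° = 0.
        ΣF_y = 60.7 sin 219° + T_2 sin 290° + T_3 sin 75° = 0.
The known terms sum to (-47.17, -38.2) N, so 0.3420 T_2 + 0.2588 T_3 = 47.17 and -0.9397 T_2 + 0.9659 T_3 = 38.2.
Solving simultaneously: T_2 = 62.20 N, T_3 = 100.1 N.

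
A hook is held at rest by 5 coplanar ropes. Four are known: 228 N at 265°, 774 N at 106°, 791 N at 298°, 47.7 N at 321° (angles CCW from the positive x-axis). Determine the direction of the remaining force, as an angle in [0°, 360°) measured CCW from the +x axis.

θ ≈ 130°

Sum the known components: ΣF_x = 175.2 N, ΣF_y = -211.5 N.
For equilibrium the remaining force must supply (−ΣF_x, −ΣF_y) = (-175.2, 211.5) N.
Magnitude = √((-175.2)² + (211.5)²) = 274.7 N; direction = atan2(211.5, -175.2) = 129.6°.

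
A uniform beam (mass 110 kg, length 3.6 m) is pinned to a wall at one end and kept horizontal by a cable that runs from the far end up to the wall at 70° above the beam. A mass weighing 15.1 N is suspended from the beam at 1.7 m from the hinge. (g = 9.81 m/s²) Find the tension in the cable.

Take torques about the hinge: T sin 70° · 3.6 = 110×9.81×1.8 + 15.1×1.7 = 1968.1 N·m.
So T = 1968.1 / (0.9397 × 3.6) = 581.77 N.

T ≈ 582 N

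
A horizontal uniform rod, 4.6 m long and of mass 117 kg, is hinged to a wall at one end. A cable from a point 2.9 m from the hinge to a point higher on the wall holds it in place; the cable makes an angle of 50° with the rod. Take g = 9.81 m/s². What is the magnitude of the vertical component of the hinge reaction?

Take torques about the hinge: T sin 50° · 2.9 = 117×9.81×2.3 = 2639.9 N·m.
So T = 2639.9 / (0.7660 × 2.9) = 1188.3 N.
ΣF_y = 0: H_y = (117×9.81) − T sin 50° = 1147.8 − 910.3 = 237.47 N.

|H_y| ≈ 237 N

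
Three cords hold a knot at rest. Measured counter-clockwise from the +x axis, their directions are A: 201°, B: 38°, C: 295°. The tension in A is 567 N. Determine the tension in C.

Resolve: ΣF_x = 567 cos 201° + T_B cos 38° + T_C cos 295° = 0.
        ΣF_y = 567 sin 201° + T_B sin 38° + T_C sin 295° = 0.
The known terms sum to (-529.3, -203.2) N, so 0.7880 T_B + 0.4226 T_C = 529.3 and 0.6157 T_B − 0.9063 T_C = 203.2.
Solving simultaneously: T_B = 580.5 N, T_C = 170.1 N.

T_C ≈ 170 N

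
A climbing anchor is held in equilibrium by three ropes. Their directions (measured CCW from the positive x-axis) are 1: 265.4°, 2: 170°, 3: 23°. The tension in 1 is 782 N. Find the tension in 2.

Resolve: ΣF_x = 782 cos 265.4° + T_2 cos 170° + T_3 cos 23° = 0.
        ΣF_y = 782 sin 265.4° + T_2 sin 170° + T_3 sin 23° = 0.
The known terms sum to (-62.72, -779.5) N, so -0.9848 T_2 + 0.9205 T_3 = 62.72 and 0.1736 T_2 + 0.3907 T_3 = 779.5.
Solving simultaneously: T_2 = 1272 N, T_3 = 1429 N.

T_2 ≈ 1270 N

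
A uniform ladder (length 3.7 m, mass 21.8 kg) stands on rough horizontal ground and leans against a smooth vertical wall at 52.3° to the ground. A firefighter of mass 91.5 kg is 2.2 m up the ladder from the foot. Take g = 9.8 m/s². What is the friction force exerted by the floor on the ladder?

Torques about the foot: N_wall · 3.7 sin 52.3° = 21.8×9.8×1.85 cos 52.3° + 91.5×9.8×2.2 cos 52.3° → N_wall = 494.64 N.
ΣF_x = 0: f_floor = N_wall = 494.64 N.

f ≈ 495 N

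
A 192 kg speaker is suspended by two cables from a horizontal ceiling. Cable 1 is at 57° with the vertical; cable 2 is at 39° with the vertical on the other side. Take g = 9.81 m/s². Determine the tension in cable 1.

T_1 ≈ 1190 N

Angles from the horizontal: cable 1 is 90° − 57° = 33°, cable 2 is 90° − 39° = 51°.
Weight W = 192 × 9.81 = 1884 N acts straight down.
Horizontal: T_1 cos 33° = T_2 cos 51°  →  T_2 = 1.333 T_1.
Vertical: T_1 sin 33° + T_2 sin 51° = 1884.
Substituting the horizontal relation into the vertical equation gives 1.58 T_1 = 1884, so T_1 = 1192 N.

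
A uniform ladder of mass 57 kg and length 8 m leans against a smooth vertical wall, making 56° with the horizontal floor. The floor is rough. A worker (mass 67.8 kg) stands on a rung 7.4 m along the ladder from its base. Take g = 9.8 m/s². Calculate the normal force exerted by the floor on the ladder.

N_floor ≈ 1220 N

ΣF_y = 0: N_floor = 57×9.8 + 67.8×9.8 = 1223 N.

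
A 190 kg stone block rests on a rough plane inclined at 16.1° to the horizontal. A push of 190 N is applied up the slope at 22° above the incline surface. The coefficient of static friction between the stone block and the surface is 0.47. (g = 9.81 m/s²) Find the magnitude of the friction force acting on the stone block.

f ≈ 341 N

Axes along / perpendicular to the incline. W sin 16.1° = 516.9 N down-slope; W cos 16.1° = 1791 N into the surface.
Perpendicular: N = W cos 16.1° − P sin 22° = 1791 − 71.18 = 1720 N.
Along incline: P cos 22° + f = W sin 16.1° (friction acts up-slope) → f = 516.9 − 176.2 = 340.7 N.
|f| = 340.7 N ≤ μN = 808.2 N, so the stone block is indeed static.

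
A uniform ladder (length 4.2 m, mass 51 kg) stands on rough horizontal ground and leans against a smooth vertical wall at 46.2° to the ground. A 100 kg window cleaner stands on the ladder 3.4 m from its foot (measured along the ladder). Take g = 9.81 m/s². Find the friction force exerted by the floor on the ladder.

f ≈ 1000 N

Torques about the foot: N_wall · 4.2 sin 46.2° = 51×9.81×2.1 cos 46.2° + 100×9.81×3.4 cos 46.2° → N_wall = 1001.4 N.
ΣF_x = 0: f_floor = N_wall = 1001.4 N.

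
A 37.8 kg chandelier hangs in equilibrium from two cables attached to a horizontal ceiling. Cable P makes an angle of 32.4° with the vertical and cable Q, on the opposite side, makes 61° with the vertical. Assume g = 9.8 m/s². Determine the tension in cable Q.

T_Q ≈ 199 N

Angles from the horizontal: cable P is 90° − 32.4° = 57.6°, cable Q is 90° − 61° = 29°.
Weight W = 37.8 × 9.8 = 370.4 N acts straight down.
Horizontal: T_P cos 57.6° = T_Q cos 29°  →  T_P = 1.632 T_Q.
Vertical: T_P sin 57.6° + T_Q sin 29° = 370.4.
Substituting the horizontal relation into the vertical equation gives 1.863 T_Q = 370.4, so T_Q = 198.8 N.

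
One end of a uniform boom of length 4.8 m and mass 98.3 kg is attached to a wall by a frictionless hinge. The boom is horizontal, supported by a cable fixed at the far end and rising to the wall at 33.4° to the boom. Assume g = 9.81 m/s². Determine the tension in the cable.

T ≈ 876 N

Take torques about the hinge: T sin 33.4° · 4.8 = 98.3×9.81×2.4 = 2314.4 N·m.
So T = 2314.4 / (0.5505 × 4.8) = 875.89 N.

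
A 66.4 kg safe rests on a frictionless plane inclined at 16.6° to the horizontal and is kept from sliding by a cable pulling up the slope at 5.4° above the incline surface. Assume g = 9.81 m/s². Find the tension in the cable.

Take axes along and perpendicular to the incline. Weight components: W sin 16.6° = 186.1 N down-slope, W cos 16.6° = 624.2 N into the surface.
Along incline: T cos 5.4° = W sin 16.6° → T = 186.9 N.
Perpendicular: N = W cos 16.6° − T sin 5.4° = 606.6 N.

T ≈ 187 N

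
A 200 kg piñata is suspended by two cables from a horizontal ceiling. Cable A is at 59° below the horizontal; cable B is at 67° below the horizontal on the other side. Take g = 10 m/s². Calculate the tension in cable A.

T_A ≈ 966 N

Weight W = 200 × 10 = 2000 N acts straight down.
Horizontal: T_A cos 59° = T_B cos 67°  →  T_B = 1.318 T_A.
Vertical: T_A sin 59° + T_B sin 67° = 2000.
Substituting the horizontal relation into the vertical equation gives 2.071 T_A = 2000, so T_A = 965.9 N.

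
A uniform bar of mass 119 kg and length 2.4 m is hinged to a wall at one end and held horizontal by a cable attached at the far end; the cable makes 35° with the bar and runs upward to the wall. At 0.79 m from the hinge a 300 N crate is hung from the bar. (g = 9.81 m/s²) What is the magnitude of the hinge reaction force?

|H| ≈ 1250 N

Take torques about the hinge: T sin 35° · 2.4 = 119×9.81×1.2 + 300×0.79 = 1637.9 N·m.
So T = 1637.9 / (0.5736 × 2.4) = 1189.8 N.
ΣF_x = 0: H_x = T cos 35° = 974.63 N.
ΣF_y = 0: H_y = (119×9.81 + 300) − T sin 35° = 1467.4 − 682.45 = 784.95 N.
|H| = √(H_x² + H_y²) = √((974.63)² + (784.95)²) = 1251.4 N.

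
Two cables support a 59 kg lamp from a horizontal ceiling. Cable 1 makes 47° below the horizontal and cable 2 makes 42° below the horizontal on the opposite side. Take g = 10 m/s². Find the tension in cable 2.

Weight W = 59 × 10 = 590 N acts straight down.
Horizontal: T_1 cos 47° = T_2 cos 42°  →  T_1 = 1.09 T_2.
Vertical: T_1 sin 47° + T_2 sin 42° = 590.
Substituting the horizontal relation into the vertical equation gives 1.466 T_2 = 590, so T_2 = 402.4 N.

T_2 ≈ 402 N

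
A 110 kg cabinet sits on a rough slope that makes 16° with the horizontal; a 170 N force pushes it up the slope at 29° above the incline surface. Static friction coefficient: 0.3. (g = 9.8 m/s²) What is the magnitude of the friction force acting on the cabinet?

Axes along / perpendicular to the incline. W sin 16° = 297.1 N down-slope; W cos 16° = 1036 N into the surface.
Perpendicular: N = W cos 16° − P sin 29° = 1036 − 82.42 = 953.8 N.
Along incline: P cos 29° + f = W sin 16° (friction acts up-slope) → f = 297.1 − 148.7 = 148.5 N.
|f| = 148.5 N ≤ μN = 286.1 N, so the cabinet is indeed static.

f ≈ 148 N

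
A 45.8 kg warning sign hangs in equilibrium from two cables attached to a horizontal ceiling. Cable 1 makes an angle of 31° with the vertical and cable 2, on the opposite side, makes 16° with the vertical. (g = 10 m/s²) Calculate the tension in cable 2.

Angles from the horizontal: cable 1 is 90° − 31° = 59°, cable 2 is 90° − 16° = 74°.
Weight W = 45.8 × 10 = 458 N acts straight down.
Horizontal: T_1 cos 59° = T_2 cos 74°  →  T_1 = 0.5352 T_2.
Vertical: T_1 sin 59° + T_2 sin 74° = 458.
Substituting the horizontal relation into the vertical equation gives 1.42 T_2 = 458, so T_2 = 322.5 N.

T_2 ≈ 323 N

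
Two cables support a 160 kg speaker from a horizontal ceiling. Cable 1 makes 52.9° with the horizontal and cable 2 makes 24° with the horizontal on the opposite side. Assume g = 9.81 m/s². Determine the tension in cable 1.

Weight W = 160 × 9.81 = 1570 N acts straight down.
Horizontal: T_1 cos 52.9° = T_2 cos 24°  →  T_2 = 0.6603 T_1.
Vertical: T_1 sin 52.9° + T_2 sin 24° = 1570.
Substituting the horizontal relation into the vertical equation gives 1.066 T_1 = 1570, so T_1 = 1472 N.

T_1 ≈ 1470 N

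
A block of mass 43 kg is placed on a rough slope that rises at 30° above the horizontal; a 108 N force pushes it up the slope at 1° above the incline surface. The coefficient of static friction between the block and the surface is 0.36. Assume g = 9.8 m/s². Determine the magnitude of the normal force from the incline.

N ≈ 363 N

Axes along / perpendicular to the incline. W sin 30° = 210.7 N down-slope; W cos 30° = 364.9 N into the surface.
Perpendicular: N = W cos 30° − P sin 1° = 364.9 − 1.885 = 363.1 N.
Along incline: P cos 1° + f = W sin 30° (friction acts up-slope) → f = 210.7 − 108 = 102.7 N.
|f| = 102.7 N ≤ μN = 130.7 N, so the block is indeed static.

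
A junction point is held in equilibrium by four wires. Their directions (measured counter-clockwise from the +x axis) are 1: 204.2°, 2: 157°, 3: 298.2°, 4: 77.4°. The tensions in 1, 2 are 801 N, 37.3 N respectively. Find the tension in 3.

Resolve: ΣF_x = 801 cos 204.2° + 37.3 cos 157° + T_3 cos 298.2° + T_4 cos 77.4° = 0.
        ΣF_y = 801 sin 204.2° + 37.3 sin 157° + T_3 sin 298.2° + T_4 sin 77.4° = 0.
The known terms sum to (-764.9, -313.8) N, so 0.4726 T_3 + 0.2181 T_4 = 764.9 and -0.8813 T_3 + 0.9759 T_4 = 313.8.
Solving simultaneously: T_3 = 1038 N, T_4 = 1259 N.

T_3 ≈ 1040 N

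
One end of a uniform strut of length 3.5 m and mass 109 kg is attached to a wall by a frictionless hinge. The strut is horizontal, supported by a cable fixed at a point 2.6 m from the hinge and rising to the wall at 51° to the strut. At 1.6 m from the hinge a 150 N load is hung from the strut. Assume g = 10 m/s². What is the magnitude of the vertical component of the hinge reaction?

Take torques about the hinge: T sin 51° · 2.6 = 109×10×1.75 + 150×1.6 = 2147.5 N·m.
So T = 2147.5 / (0.7771 × 2.6) = 1062.8 N.
ΣF_y = 0: H_y = (109×10 + 150) − T sin 51° = 1240 − 825.96 = 414.04 N.

|H_y| ≈ 414 N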